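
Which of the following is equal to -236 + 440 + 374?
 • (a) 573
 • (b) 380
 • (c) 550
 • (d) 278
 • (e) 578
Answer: e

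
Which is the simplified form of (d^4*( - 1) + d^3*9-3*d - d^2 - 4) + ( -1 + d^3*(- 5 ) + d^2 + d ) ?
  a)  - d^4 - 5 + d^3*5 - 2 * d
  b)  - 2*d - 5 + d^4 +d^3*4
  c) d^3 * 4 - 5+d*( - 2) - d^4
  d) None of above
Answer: c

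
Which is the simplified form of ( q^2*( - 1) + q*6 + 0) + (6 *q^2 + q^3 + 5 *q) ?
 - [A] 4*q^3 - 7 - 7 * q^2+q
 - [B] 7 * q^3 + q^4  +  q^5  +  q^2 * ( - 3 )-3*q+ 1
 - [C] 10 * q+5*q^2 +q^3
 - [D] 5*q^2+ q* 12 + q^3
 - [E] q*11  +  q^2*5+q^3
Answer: E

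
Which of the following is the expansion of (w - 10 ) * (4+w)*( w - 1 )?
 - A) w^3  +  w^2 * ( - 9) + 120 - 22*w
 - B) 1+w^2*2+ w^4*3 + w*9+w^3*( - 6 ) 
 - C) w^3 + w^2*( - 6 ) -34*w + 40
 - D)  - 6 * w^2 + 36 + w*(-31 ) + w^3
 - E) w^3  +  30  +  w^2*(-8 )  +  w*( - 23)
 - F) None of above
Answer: F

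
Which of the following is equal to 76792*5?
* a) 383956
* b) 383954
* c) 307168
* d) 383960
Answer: d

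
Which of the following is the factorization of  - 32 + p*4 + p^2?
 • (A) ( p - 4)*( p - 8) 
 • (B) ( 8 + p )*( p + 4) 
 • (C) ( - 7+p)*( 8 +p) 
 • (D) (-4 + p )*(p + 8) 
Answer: D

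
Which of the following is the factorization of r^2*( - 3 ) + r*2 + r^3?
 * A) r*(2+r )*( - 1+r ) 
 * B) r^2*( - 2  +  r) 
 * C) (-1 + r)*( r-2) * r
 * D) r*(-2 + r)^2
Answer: C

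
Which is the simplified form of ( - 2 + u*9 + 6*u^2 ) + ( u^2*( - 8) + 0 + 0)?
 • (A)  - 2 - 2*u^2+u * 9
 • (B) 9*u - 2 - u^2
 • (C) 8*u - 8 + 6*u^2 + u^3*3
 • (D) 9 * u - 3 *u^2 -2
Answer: A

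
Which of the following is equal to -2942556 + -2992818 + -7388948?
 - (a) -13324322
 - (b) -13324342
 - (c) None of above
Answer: a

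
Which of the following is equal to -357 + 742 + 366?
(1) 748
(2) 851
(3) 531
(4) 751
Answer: 4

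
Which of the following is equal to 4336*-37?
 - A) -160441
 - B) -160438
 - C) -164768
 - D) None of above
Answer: D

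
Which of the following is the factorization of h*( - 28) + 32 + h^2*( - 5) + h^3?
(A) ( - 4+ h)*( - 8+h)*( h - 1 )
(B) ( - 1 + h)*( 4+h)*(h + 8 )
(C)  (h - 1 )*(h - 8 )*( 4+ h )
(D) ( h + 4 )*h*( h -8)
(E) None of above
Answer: C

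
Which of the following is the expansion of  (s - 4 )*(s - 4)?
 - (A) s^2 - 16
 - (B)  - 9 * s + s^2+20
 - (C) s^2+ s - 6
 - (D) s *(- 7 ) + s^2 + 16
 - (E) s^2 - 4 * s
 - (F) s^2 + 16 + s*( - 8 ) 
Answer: F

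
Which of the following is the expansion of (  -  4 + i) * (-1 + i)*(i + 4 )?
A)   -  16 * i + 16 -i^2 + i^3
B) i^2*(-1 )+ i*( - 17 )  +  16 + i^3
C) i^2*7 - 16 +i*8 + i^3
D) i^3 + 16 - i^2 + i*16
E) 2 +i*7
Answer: A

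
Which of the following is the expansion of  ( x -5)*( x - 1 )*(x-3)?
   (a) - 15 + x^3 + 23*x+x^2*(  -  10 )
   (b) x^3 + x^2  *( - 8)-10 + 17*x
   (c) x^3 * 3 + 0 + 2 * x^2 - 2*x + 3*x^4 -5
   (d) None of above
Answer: d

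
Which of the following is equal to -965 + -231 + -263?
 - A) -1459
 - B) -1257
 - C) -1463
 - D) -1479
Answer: A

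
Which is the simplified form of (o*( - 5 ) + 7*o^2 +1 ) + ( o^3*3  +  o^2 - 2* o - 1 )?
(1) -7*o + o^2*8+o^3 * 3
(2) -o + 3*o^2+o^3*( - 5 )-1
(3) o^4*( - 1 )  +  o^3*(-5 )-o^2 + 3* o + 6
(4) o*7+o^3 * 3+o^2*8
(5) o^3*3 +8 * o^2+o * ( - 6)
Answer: 1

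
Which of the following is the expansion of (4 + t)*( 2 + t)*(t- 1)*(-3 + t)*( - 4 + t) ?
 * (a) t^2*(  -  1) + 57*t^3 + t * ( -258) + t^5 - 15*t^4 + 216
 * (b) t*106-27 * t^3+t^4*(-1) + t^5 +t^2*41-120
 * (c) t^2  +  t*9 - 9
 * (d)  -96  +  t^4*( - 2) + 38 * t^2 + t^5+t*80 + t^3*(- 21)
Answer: d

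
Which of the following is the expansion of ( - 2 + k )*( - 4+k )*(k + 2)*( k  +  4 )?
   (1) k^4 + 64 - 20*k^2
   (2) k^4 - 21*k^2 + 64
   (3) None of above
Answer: 1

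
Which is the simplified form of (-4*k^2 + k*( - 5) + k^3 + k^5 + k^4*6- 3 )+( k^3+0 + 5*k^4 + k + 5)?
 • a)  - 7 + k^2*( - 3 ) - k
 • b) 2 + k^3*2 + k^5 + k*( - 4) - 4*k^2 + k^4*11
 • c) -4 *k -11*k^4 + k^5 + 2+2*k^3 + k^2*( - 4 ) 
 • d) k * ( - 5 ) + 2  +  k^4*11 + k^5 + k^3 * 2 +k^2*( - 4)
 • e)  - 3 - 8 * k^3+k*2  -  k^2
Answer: b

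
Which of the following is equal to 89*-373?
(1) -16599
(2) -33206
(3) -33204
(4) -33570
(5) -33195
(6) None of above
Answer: 6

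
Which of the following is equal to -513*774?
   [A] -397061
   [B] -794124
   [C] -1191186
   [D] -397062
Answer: D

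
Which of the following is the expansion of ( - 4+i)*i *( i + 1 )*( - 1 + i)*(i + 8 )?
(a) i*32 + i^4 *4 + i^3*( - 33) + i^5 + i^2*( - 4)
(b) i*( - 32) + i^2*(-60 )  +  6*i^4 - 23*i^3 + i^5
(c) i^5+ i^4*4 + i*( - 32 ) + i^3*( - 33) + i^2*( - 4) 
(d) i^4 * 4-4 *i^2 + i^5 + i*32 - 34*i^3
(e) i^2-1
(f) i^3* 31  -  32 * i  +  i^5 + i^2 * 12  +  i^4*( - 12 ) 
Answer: a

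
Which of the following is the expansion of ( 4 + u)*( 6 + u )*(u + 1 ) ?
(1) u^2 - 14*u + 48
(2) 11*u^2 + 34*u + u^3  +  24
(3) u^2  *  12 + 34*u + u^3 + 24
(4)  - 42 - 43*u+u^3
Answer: 2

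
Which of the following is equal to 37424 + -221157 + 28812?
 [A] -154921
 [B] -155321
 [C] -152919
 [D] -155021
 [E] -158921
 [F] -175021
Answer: A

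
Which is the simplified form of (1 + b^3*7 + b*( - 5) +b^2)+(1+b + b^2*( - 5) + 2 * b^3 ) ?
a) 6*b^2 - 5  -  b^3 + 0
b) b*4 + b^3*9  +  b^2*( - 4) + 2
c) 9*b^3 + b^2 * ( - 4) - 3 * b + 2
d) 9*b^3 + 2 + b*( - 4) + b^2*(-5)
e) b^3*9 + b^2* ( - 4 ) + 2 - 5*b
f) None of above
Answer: f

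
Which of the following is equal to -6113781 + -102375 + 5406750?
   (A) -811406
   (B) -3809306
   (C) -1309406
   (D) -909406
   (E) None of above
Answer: E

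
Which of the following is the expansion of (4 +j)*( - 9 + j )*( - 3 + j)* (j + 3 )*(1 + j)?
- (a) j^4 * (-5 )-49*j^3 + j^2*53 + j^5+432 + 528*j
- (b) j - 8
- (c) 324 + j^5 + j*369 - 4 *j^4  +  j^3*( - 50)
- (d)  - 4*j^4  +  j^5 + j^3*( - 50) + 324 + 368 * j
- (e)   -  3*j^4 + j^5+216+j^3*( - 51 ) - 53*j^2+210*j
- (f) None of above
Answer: c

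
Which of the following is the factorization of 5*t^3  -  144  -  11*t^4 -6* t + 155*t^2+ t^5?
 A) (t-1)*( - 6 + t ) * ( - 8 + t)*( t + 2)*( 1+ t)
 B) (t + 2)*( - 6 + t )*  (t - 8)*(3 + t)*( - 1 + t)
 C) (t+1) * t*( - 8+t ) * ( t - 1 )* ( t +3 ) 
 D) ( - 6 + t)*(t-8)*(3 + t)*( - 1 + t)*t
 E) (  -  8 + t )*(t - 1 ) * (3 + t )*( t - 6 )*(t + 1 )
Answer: E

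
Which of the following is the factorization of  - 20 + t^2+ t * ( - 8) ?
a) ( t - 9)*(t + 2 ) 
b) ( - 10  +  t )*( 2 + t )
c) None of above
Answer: b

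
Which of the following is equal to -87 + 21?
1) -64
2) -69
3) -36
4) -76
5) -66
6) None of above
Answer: 5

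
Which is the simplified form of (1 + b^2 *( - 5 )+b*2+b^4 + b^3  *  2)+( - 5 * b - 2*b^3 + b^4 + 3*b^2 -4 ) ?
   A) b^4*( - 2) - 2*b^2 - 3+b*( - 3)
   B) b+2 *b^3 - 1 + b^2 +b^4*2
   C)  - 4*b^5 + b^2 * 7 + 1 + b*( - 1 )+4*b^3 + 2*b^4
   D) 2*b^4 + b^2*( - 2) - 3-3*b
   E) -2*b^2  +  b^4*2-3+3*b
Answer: D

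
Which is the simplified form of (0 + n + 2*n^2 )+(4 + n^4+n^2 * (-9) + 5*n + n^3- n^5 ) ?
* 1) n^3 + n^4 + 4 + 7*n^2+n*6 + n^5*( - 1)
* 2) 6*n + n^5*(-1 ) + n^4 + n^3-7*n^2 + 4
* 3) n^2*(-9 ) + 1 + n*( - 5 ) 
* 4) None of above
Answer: 2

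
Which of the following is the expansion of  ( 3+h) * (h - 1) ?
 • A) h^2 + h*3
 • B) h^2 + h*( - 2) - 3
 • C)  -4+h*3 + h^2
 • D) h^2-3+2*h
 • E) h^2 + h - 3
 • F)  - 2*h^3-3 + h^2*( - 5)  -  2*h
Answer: D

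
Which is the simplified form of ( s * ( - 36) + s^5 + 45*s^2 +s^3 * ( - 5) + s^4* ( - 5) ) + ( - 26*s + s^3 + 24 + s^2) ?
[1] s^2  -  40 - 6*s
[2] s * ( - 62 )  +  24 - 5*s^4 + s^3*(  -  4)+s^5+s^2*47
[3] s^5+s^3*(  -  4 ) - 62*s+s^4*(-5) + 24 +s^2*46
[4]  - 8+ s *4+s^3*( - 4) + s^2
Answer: 3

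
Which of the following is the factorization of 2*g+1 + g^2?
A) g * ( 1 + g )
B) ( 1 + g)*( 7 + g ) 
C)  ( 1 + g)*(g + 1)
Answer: C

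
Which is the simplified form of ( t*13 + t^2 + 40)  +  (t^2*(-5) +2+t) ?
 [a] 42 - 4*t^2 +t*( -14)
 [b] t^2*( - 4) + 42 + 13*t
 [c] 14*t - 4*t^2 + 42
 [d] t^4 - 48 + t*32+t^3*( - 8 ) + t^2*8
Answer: c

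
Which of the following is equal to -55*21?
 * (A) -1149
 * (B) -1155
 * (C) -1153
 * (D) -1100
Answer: B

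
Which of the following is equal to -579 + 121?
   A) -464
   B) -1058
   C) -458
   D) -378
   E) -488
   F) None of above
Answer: C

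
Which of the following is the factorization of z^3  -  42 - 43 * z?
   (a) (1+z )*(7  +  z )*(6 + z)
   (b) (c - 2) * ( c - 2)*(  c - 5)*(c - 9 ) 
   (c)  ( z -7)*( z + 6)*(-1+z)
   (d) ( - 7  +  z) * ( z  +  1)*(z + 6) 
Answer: d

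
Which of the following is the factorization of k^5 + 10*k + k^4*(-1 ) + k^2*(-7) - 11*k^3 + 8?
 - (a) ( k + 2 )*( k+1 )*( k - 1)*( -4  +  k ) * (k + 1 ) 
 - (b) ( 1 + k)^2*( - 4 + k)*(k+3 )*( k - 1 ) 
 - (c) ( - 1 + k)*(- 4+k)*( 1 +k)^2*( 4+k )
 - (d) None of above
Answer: a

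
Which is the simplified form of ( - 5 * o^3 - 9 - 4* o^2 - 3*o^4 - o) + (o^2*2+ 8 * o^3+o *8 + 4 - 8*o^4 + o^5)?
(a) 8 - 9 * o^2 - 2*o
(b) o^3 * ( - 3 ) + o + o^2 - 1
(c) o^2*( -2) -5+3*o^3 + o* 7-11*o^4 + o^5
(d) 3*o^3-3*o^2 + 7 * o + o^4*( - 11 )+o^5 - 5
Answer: c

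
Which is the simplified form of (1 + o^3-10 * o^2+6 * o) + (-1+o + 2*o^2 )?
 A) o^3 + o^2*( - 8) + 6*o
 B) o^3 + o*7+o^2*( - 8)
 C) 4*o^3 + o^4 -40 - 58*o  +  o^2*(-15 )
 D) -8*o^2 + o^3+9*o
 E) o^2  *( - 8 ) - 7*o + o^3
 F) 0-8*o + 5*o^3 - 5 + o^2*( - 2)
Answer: B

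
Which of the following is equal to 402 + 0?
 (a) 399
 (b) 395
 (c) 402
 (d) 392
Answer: c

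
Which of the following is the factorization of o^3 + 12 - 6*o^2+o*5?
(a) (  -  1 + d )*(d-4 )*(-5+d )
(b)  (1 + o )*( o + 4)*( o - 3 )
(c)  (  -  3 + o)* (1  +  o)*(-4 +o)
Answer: c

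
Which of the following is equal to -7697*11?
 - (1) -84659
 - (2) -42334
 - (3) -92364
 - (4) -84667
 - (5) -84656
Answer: 4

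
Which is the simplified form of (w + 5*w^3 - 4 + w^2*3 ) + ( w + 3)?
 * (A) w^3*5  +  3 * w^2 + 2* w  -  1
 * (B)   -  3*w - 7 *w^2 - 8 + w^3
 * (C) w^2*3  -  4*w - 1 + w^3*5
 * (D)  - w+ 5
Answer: A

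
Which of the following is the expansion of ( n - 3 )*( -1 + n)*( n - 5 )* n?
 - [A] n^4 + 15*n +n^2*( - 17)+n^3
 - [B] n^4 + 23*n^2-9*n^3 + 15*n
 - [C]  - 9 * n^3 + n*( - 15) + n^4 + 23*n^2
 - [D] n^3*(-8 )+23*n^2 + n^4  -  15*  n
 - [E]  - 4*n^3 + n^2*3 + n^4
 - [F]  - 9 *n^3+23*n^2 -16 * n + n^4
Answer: C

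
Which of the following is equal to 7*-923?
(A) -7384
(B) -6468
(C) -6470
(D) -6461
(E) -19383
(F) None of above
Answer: D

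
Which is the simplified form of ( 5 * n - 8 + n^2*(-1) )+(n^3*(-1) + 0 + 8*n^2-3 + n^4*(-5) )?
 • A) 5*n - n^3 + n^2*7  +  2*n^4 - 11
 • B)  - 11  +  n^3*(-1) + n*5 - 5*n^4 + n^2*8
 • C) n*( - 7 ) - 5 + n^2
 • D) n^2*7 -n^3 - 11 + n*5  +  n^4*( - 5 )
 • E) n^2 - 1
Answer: D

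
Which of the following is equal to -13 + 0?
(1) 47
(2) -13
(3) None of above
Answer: 2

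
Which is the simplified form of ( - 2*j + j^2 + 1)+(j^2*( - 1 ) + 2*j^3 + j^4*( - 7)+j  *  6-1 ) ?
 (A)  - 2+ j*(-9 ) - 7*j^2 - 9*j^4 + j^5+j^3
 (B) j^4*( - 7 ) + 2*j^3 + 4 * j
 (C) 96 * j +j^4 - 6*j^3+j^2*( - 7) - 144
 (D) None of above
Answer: B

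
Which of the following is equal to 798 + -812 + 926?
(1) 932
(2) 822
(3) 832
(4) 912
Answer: 4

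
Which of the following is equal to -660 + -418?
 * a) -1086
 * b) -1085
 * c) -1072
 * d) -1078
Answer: d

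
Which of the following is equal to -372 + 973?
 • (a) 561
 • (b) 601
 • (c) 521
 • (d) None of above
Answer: b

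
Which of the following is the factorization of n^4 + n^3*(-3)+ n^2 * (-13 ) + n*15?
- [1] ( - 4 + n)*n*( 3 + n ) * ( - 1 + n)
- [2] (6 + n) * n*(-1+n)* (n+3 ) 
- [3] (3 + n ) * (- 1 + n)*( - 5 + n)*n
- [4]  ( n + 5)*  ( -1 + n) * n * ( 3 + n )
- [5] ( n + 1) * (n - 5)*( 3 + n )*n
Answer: 3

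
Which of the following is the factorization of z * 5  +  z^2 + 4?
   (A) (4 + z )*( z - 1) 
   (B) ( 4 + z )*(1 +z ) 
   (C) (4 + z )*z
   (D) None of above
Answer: B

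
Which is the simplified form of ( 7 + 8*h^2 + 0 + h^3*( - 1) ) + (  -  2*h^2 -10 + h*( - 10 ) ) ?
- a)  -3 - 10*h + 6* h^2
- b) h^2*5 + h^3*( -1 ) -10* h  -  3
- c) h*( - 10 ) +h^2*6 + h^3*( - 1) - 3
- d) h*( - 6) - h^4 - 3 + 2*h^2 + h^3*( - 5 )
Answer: c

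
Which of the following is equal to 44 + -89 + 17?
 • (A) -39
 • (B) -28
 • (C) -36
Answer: B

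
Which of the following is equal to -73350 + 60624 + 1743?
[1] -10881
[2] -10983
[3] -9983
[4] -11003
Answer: 2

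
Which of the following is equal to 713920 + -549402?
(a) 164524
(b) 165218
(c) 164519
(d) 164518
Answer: d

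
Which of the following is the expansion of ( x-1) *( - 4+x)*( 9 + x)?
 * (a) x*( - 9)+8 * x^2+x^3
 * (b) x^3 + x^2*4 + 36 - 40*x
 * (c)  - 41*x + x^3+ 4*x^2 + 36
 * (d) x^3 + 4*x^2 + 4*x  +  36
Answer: c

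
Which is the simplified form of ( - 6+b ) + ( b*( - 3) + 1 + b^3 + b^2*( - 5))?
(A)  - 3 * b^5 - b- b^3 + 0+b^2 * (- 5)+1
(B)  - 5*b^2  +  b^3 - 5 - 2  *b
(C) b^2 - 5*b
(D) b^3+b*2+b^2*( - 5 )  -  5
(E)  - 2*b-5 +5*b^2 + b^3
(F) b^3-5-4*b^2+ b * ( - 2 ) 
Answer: B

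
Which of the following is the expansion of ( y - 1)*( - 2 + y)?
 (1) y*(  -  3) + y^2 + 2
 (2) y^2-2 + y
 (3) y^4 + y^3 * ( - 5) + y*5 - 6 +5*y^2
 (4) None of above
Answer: 1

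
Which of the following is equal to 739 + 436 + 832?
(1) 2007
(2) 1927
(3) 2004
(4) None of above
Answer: 1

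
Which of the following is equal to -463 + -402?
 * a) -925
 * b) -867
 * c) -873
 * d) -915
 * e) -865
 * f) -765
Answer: e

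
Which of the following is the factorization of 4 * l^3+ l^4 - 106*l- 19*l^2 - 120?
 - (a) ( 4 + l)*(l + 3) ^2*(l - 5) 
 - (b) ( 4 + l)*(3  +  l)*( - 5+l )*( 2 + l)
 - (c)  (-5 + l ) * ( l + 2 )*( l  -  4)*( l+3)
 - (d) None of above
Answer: b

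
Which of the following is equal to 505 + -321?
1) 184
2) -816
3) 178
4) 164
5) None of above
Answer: 1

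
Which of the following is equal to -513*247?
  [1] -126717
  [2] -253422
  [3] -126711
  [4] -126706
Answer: 3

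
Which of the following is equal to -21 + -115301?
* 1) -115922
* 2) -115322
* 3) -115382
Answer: 2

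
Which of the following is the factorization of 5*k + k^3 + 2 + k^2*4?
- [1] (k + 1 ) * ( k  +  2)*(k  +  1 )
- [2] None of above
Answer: 1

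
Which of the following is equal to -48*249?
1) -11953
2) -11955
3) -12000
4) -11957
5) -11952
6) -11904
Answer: 5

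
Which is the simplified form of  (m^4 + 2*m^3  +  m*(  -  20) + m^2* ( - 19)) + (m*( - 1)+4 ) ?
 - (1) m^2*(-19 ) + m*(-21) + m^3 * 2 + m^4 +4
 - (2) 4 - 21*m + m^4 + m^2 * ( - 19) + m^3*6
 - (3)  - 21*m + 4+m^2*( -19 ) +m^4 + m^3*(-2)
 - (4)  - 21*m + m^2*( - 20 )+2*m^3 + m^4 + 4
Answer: 1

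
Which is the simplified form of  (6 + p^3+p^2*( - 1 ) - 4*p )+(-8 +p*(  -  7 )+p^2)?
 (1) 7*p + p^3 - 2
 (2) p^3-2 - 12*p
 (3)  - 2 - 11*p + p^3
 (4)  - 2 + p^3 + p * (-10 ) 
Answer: 3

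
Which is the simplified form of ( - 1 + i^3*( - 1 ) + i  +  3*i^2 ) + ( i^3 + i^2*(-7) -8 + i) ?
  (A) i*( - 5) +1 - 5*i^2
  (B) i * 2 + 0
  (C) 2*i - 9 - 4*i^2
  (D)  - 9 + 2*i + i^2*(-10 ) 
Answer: C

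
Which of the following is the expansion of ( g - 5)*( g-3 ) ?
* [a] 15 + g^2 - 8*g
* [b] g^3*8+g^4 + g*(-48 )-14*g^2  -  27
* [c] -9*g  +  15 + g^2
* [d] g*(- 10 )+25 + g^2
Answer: a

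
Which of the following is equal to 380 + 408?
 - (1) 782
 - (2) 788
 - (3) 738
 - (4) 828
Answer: 2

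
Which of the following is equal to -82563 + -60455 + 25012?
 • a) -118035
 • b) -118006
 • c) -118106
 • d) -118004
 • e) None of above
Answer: b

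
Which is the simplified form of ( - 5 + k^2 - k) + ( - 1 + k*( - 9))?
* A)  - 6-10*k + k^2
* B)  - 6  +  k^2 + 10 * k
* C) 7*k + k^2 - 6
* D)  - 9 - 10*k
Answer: A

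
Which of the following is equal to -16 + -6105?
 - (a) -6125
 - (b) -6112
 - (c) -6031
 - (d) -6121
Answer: d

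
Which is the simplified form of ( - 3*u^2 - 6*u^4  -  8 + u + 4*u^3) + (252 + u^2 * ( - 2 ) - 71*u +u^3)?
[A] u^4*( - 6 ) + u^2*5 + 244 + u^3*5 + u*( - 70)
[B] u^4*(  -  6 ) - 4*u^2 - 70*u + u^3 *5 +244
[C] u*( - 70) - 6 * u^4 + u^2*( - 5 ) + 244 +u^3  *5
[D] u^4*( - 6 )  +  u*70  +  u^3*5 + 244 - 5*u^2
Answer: C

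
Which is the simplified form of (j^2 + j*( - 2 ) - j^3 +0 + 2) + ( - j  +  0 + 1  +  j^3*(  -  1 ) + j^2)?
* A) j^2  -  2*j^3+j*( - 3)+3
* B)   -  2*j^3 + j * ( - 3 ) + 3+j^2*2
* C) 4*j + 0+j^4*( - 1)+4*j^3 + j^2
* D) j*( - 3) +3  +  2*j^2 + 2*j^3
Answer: B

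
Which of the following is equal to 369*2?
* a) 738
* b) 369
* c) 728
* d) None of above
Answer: a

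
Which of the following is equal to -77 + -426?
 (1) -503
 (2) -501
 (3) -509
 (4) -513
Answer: 1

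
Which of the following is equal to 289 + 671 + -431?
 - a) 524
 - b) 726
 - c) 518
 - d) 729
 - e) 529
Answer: e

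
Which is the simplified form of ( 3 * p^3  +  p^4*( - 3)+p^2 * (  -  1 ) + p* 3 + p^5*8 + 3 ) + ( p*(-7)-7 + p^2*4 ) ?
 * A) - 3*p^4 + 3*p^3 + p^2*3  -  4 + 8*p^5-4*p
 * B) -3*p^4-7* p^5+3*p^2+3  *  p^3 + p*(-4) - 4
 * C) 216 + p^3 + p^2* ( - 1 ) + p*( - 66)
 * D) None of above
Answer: A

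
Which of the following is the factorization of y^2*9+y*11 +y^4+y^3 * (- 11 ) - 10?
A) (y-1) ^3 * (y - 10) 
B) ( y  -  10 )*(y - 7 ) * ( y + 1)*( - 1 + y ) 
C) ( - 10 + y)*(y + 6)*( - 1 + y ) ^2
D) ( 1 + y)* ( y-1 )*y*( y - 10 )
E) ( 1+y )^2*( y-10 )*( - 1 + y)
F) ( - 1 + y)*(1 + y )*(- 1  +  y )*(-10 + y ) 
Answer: F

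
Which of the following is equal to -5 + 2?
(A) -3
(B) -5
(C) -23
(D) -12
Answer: A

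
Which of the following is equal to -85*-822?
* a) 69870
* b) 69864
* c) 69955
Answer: a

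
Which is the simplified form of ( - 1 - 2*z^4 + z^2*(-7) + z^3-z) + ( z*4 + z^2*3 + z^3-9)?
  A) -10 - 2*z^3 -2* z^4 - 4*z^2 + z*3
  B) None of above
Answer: B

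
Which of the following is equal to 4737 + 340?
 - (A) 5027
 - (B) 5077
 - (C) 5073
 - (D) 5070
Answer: B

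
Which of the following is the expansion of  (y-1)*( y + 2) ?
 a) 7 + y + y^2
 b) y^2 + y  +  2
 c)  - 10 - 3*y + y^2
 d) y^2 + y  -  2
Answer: d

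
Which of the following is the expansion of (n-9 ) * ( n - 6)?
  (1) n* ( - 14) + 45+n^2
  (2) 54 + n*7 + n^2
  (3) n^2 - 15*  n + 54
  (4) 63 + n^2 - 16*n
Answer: 3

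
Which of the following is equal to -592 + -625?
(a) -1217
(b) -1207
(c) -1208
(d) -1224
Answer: a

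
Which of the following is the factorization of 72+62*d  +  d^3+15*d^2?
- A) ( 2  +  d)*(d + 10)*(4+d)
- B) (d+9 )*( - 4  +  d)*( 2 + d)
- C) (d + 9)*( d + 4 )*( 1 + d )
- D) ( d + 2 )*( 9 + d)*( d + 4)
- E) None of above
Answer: D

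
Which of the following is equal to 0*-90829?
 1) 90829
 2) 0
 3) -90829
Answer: 2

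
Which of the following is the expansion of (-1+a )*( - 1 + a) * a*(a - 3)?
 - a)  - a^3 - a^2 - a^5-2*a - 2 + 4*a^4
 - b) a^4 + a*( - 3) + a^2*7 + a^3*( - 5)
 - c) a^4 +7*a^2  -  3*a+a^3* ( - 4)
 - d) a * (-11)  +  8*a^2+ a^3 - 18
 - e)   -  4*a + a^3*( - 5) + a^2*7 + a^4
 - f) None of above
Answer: b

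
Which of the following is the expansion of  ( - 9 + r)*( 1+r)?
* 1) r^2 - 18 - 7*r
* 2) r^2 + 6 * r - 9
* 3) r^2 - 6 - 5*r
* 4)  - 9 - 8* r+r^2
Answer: 4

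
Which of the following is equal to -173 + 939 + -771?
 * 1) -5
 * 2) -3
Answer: 1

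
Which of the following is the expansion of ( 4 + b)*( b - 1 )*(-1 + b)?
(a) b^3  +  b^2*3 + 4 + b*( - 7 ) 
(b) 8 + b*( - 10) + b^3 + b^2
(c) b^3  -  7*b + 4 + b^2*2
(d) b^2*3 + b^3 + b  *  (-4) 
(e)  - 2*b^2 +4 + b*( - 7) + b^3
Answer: c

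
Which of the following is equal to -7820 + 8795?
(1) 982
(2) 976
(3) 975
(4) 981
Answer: 3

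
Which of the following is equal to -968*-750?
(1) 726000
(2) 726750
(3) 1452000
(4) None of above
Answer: 1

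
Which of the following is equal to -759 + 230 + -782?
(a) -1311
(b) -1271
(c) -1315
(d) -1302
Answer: a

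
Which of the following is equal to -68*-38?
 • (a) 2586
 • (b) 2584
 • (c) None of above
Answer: b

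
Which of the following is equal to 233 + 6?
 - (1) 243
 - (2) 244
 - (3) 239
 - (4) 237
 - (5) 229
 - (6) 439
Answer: 3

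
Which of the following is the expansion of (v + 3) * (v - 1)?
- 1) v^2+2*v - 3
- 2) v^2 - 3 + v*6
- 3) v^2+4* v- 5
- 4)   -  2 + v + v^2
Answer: 1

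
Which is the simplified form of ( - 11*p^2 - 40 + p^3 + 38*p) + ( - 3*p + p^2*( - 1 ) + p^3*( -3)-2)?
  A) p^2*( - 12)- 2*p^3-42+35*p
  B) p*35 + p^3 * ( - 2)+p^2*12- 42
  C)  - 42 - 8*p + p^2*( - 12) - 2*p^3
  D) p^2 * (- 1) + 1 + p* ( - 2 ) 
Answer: A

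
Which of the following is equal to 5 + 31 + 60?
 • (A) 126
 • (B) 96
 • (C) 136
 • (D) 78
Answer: B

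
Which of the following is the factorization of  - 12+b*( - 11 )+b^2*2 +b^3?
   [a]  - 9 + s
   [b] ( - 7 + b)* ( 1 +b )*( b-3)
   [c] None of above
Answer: c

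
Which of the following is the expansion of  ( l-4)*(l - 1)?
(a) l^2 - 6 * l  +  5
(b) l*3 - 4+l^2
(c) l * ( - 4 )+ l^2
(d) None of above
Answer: d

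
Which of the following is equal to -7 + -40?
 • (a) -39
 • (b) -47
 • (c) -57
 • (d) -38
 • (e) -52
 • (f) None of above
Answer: b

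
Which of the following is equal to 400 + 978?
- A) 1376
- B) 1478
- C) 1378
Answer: C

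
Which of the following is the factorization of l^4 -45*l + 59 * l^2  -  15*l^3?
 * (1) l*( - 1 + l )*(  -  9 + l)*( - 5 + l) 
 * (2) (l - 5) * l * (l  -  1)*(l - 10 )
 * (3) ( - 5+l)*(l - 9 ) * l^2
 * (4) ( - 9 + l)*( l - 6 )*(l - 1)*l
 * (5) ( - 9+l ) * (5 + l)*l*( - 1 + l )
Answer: 1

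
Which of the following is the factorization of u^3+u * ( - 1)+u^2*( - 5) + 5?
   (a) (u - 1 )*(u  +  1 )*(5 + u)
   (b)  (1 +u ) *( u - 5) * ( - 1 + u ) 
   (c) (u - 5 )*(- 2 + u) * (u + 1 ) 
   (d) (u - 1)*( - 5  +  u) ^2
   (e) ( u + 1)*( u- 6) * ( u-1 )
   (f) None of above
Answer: b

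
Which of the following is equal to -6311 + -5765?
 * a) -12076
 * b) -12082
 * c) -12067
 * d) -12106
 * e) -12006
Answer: a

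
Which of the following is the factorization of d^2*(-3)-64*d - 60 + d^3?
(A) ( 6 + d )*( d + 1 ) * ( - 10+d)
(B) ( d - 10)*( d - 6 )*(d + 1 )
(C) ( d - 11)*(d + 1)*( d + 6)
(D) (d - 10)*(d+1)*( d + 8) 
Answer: A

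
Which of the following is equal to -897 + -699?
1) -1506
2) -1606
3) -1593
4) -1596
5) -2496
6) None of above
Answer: 4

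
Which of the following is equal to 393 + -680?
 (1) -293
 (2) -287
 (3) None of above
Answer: 2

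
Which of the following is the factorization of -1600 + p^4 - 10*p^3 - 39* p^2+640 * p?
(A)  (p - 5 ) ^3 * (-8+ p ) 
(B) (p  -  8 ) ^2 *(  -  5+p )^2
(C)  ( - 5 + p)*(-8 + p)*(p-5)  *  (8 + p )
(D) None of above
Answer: C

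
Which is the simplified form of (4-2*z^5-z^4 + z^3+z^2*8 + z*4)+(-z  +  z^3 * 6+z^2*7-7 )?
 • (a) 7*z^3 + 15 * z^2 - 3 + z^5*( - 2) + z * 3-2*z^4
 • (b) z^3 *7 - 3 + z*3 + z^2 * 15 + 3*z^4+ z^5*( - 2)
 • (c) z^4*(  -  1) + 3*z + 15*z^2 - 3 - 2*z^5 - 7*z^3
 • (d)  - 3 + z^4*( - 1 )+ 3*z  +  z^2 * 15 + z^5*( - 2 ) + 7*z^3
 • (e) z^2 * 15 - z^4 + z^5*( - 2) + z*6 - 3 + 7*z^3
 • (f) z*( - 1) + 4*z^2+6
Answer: d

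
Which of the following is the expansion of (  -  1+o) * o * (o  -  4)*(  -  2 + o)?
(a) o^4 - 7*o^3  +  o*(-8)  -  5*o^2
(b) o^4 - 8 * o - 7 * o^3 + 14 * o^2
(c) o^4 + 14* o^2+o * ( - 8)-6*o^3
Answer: b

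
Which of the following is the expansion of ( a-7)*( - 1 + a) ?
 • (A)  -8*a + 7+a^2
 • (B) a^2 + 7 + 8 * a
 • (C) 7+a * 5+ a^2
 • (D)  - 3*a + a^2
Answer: A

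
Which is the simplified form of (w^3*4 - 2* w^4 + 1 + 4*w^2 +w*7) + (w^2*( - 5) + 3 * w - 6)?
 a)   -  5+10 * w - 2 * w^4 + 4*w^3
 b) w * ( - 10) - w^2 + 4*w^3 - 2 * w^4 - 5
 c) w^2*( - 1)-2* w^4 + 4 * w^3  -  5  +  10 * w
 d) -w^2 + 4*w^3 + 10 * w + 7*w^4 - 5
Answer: c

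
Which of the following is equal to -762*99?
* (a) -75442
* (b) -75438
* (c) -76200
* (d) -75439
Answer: b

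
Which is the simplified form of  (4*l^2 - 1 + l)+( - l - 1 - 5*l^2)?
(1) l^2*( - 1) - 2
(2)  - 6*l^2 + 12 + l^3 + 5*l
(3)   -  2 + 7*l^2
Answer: 1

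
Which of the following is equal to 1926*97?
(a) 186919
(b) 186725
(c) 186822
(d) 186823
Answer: c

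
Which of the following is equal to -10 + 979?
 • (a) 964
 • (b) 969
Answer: b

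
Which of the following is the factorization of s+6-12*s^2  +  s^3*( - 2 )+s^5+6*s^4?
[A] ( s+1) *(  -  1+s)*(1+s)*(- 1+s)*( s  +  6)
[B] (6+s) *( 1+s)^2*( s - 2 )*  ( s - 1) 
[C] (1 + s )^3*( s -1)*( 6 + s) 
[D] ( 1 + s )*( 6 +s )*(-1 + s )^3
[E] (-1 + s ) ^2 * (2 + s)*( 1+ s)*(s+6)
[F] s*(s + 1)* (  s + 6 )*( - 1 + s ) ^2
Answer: A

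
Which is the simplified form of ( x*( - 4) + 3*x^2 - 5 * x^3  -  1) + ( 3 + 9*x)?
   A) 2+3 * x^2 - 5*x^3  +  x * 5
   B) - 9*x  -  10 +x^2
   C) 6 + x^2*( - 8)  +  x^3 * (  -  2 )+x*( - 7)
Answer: A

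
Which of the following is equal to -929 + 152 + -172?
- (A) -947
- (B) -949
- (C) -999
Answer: B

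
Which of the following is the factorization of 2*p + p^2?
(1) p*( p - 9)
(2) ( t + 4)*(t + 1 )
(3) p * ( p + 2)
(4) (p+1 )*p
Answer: 3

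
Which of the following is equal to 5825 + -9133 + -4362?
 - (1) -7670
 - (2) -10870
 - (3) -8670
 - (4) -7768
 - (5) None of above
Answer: 1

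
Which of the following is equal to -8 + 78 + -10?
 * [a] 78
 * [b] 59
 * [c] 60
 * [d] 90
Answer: c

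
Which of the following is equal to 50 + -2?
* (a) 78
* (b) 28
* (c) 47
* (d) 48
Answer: d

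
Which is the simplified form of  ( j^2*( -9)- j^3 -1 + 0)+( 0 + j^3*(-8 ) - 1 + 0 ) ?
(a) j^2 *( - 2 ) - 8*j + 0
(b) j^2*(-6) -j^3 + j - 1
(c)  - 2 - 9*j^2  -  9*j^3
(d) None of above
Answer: c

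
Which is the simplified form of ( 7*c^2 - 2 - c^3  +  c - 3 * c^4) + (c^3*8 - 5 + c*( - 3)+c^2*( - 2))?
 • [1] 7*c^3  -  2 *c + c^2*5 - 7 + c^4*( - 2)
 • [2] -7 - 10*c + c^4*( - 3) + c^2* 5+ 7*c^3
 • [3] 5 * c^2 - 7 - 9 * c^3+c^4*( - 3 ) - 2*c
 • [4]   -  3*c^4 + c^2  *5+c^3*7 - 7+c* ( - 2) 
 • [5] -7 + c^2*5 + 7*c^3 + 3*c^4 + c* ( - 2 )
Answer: 4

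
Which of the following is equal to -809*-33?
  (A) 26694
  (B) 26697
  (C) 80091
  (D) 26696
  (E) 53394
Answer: B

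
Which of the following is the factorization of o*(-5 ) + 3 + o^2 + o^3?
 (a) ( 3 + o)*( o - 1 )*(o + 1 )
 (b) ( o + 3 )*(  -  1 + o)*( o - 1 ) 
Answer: b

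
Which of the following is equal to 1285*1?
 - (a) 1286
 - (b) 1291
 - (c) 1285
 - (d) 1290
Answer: c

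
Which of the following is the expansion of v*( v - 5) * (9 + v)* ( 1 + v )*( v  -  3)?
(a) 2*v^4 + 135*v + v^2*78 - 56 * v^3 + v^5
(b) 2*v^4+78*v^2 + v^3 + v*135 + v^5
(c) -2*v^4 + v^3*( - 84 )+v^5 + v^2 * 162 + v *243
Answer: a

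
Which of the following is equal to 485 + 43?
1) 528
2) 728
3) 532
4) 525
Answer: 1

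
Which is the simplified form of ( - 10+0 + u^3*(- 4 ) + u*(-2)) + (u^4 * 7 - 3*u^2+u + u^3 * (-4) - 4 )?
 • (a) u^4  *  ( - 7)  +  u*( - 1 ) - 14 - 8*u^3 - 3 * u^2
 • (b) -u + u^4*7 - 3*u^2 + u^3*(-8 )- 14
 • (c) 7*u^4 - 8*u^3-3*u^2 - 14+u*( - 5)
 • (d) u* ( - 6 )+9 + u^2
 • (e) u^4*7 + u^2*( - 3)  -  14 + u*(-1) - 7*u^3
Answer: b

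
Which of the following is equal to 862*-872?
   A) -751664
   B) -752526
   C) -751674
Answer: A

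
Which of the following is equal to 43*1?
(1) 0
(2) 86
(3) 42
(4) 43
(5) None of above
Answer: 4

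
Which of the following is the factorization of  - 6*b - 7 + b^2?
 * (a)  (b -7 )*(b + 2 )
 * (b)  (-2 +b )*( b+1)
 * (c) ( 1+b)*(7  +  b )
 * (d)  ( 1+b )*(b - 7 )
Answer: d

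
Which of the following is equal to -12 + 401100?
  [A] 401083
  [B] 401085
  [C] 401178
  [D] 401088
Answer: D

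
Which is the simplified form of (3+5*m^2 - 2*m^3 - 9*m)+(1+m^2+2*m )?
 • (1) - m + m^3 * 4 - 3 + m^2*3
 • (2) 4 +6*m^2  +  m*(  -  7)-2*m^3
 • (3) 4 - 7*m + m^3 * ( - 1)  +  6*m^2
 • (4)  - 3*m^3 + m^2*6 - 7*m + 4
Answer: 2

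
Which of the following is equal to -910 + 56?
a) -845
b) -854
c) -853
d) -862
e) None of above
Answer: b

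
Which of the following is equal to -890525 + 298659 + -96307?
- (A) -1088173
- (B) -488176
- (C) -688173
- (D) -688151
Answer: C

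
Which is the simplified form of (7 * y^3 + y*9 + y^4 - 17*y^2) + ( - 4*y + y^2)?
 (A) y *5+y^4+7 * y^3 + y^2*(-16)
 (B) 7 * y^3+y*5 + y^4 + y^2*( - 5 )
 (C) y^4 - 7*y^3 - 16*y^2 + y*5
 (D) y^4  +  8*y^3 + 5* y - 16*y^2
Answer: A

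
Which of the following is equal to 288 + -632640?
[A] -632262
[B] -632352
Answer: B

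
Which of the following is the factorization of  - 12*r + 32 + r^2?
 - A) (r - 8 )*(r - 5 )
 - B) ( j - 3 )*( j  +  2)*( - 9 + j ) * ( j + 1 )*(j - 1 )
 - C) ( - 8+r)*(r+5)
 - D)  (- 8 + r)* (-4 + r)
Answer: D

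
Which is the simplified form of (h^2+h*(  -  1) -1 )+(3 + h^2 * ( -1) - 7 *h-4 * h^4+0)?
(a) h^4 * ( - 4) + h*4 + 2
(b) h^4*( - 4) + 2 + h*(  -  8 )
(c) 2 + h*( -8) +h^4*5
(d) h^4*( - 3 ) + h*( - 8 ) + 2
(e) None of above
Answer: b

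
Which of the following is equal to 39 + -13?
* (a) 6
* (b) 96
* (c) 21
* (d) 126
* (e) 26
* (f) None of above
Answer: e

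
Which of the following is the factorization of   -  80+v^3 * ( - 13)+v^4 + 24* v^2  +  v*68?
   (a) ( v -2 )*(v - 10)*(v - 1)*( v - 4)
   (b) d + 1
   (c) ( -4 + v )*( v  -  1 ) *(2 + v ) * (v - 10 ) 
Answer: c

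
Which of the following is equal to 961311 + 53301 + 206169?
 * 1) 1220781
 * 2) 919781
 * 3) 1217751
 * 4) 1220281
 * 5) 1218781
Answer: 1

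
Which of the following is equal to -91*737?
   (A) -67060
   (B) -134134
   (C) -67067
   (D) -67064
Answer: C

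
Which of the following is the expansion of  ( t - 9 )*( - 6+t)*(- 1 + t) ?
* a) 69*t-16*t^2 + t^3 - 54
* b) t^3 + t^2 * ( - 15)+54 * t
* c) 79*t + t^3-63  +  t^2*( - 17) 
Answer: a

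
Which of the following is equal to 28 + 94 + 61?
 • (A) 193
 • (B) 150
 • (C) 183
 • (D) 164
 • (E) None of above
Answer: C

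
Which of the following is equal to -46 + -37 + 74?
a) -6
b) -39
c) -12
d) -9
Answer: d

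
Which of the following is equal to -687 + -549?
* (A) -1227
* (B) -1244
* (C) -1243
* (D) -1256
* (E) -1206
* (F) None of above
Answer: F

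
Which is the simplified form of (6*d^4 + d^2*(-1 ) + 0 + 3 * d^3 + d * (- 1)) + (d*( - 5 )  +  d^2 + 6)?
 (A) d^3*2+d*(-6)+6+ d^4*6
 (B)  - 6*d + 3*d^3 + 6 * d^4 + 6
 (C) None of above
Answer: B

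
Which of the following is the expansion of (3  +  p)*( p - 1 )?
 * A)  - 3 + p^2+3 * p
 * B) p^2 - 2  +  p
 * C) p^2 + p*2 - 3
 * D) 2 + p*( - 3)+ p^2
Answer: C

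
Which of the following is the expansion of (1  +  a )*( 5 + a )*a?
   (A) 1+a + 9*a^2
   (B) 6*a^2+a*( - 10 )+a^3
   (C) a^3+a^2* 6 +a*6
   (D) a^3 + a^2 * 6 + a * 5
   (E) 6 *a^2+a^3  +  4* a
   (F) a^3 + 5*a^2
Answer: D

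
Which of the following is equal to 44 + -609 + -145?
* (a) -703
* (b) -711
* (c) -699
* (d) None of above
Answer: d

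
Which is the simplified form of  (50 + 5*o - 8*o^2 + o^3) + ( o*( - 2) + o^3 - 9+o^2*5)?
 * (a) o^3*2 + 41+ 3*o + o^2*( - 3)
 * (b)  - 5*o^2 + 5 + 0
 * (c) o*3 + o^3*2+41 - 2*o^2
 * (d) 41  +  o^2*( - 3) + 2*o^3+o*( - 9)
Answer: a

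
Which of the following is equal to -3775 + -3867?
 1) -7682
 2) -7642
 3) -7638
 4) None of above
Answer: 2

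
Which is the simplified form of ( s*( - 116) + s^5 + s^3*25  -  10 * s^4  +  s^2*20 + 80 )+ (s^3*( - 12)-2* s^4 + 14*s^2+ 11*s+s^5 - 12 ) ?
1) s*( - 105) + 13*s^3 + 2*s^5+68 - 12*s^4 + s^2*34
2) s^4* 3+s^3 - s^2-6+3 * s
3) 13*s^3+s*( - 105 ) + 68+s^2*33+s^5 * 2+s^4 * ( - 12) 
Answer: 1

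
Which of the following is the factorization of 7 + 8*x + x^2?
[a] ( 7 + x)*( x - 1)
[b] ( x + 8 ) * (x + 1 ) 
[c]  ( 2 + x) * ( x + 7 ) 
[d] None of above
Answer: d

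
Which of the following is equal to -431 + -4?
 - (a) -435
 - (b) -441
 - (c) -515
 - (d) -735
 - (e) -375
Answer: a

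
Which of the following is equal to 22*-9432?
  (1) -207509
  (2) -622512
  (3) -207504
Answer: 3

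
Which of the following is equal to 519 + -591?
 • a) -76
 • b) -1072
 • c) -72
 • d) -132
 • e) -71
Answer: c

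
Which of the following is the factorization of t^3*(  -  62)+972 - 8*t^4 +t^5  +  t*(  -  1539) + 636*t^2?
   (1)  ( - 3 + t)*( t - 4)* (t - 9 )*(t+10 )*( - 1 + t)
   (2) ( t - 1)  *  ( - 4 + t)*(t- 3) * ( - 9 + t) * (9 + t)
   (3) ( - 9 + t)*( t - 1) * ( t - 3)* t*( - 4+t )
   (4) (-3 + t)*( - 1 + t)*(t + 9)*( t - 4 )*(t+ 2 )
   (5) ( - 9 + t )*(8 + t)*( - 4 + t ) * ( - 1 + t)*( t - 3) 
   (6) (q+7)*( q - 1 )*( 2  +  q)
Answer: 2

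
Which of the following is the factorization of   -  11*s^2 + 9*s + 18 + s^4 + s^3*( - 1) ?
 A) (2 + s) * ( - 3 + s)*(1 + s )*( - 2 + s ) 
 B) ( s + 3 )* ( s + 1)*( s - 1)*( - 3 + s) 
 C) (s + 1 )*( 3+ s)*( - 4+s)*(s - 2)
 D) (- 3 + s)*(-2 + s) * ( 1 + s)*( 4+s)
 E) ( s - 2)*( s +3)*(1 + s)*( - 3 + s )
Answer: E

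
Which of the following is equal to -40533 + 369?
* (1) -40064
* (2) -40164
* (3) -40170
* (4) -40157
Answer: 2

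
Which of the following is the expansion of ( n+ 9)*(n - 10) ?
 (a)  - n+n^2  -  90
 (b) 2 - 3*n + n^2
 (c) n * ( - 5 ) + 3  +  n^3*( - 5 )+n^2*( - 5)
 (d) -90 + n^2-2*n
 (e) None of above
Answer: a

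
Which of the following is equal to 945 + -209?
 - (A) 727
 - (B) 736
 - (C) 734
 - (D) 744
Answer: B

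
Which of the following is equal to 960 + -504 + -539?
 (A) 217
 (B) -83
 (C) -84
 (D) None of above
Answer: B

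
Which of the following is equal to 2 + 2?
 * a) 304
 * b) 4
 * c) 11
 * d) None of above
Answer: b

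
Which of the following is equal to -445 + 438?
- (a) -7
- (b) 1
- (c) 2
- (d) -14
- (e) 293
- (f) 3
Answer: a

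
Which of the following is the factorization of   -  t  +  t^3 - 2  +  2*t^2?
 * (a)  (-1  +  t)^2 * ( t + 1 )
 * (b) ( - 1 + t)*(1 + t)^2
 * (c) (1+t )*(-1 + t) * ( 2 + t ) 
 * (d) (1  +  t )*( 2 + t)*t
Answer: c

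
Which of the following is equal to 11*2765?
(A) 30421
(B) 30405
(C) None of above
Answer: C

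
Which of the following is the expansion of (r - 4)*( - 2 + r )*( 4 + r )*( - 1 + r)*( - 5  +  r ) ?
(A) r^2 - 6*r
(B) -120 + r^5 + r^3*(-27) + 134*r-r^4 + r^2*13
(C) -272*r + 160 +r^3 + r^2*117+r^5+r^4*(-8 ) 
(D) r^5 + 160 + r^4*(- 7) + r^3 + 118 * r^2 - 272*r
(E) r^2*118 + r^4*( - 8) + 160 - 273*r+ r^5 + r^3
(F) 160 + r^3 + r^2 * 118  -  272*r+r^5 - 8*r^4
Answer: F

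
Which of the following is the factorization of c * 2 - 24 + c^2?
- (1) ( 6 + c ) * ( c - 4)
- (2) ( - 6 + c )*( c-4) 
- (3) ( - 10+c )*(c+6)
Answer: 1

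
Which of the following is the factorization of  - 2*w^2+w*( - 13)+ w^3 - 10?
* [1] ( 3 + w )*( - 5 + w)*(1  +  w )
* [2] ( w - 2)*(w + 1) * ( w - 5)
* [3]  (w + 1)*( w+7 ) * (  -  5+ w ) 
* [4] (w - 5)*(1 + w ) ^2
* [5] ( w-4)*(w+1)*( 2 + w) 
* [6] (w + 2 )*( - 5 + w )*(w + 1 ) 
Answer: 6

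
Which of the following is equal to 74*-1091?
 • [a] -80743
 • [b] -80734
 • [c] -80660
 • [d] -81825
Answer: b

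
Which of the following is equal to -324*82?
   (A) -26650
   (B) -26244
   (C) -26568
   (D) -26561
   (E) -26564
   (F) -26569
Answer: C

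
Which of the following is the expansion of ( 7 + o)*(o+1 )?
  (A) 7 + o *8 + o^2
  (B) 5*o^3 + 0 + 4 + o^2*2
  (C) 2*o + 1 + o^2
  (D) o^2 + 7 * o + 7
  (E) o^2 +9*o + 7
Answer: A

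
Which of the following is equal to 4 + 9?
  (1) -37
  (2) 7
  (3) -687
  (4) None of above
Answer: 4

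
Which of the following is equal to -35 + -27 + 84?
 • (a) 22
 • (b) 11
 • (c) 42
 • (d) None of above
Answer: a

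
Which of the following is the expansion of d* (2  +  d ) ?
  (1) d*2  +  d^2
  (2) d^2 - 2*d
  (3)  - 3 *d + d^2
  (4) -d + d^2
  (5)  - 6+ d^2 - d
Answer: 1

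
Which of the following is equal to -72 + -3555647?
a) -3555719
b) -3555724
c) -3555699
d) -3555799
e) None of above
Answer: a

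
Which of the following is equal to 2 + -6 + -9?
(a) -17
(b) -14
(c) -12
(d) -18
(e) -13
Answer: e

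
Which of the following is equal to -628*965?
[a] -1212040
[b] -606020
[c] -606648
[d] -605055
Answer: b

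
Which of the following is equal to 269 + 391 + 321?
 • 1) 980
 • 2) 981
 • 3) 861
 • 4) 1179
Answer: 2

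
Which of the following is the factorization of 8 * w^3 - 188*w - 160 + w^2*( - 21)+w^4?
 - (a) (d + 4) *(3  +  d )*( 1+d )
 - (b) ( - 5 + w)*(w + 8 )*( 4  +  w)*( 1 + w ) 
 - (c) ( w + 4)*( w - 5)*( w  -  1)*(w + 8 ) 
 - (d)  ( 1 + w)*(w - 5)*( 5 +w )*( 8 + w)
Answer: b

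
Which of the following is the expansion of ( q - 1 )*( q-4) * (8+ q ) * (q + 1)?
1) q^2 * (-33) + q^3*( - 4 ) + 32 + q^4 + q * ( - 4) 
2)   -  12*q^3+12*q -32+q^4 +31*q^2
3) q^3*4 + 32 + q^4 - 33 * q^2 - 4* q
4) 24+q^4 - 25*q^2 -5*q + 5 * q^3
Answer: 3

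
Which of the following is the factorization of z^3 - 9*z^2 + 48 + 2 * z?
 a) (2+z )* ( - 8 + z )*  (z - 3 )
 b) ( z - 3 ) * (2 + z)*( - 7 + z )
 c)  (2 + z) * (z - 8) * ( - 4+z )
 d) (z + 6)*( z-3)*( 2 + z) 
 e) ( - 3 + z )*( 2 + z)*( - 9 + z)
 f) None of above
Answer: a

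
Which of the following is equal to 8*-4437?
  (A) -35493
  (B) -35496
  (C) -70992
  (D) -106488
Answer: B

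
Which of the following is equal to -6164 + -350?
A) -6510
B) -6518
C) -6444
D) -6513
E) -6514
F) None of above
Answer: E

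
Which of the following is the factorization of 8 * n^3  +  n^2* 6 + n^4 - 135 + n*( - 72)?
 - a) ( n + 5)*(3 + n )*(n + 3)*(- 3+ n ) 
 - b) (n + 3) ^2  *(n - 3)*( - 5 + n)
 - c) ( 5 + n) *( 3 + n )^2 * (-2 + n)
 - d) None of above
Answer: a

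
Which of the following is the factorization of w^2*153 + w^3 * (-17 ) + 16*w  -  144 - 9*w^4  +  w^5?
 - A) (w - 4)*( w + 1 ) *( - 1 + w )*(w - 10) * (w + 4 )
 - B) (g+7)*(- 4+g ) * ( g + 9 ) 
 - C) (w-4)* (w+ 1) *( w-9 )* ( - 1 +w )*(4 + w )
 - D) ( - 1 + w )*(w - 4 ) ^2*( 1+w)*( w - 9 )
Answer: C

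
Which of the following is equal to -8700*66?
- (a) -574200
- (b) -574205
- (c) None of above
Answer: a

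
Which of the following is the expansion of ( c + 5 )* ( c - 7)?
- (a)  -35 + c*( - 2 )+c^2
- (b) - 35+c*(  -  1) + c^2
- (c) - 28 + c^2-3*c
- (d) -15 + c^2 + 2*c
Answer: a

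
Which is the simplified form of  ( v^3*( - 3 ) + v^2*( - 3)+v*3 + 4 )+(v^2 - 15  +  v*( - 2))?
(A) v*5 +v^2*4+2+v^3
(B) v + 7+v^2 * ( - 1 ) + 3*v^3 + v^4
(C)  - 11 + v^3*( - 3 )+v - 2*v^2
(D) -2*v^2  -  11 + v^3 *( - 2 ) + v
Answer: C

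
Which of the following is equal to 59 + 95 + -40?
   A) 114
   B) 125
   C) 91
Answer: A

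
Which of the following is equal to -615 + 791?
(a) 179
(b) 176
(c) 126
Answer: b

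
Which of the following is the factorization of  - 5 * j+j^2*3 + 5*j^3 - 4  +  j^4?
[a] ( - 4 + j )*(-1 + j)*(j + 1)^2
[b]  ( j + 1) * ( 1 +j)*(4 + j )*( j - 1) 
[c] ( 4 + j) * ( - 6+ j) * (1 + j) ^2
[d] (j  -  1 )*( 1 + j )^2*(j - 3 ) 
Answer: b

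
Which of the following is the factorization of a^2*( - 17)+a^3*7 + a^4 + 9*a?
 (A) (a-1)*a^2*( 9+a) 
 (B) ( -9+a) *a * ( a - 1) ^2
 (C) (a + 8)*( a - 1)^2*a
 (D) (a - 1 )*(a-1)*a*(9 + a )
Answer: D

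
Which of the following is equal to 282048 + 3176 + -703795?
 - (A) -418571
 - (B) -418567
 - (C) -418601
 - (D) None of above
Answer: A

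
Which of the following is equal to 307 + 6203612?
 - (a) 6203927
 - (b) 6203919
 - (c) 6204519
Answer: b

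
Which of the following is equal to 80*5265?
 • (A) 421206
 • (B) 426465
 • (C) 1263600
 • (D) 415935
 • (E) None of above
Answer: E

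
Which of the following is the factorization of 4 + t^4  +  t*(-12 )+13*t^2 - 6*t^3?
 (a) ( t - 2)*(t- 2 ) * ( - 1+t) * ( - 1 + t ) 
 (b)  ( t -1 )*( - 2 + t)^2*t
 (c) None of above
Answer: a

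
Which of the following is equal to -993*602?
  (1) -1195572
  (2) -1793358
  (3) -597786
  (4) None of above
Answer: 3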